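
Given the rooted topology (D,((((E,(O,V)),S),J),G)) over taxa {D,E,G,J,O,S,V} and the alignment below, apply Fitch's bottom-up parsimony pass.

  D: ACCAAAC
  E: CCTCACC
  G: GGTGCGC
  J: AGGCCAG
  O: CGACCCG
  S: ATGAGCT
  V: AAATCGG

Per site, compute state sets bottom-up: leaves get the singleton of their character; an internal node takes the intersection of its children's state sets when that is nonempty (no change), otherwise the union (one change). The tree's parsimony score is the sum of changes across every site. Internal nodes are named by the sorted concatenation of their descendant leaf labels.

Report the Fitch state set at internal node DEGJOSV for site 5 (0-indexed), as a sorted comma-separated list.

site 0, node OV: O={C} ∪ V={A} → {A,C} (+1)
site 0, node EOV: E={C} ∩ OV={A,C} → {C} (+0)
site 0, node EOSV: EOV={C} ∪ S={A} → {A,C} (+1)
site 0, node EJOSV: EOSV={A,C} ∩ J={A} → {A} (+0)
site 0, node EGJOSV: EJOSV={A} ∪ G={G} → {A,G} (+1)
site 0, node DEGJOSV: D={A} ∩ EGJOSV={A,G} → {A} (+0)
site 1, node OV: O={G} ∪ V={A} → {A,G} (+1)
site 1, node EOV: E={C} ∪ OV={A,G} → {A,C,G} (+1)
site 1, node EOSV: EOV={A,C,G} ∪ S={T} → {A,C,G,T} (+1)
site 1, node EJOSV: EOSV={A,C,G,T} ∩ J={G} → {G} (+0)
site 1, node EGJOSV: EJOSV={G} ∩ G={G} → {G} (+0)
site 1, node DEGJOSV: D={C} ∪ EGJOSV={G} → {C,G} (+1)
site 2, node OV: O={A} ∩ V={A} → {A} (+0)
site 2, node EOV: E={T} ∪ OV={A} → {A,T} (+1)
site 2, node EOSV: EOV={A,T} ∪ S={G} → {A,G,T} (+1)
site 2, node EJOSV: EOSV={A,G,T} ∩ J={G} → {G} (+0)
site 2, node EGJOSV: EJOSV={G} ∪ G={T} → {G,T} (+1)
site 2, node DEGJOSV: D={C} ∪ EGJOSV={G,T} → {C,G,T} (+1)
site 3, node OV: O={C} ∪ V={T} → {C,T} (+1)
site 3, node EOV: E={C} ∩ OV={C,T} → {C} (+0)
site 3, node EOSV: EOV={C} ∪ S={A} → {A,C} (+1)
site 3, node EJOSV: EOSV={A,C} ∩ J={C} → {C} (+0)
site 3, node EGJOSV: EJOSV={C} ∪ G={G} → {C,G} (+1)
site 3, node DEGJOSV: D={A} ∪ EGJOSV={C,G} → {A,C,G} (+1)
site 4, node OV: O={C} ∩ V={C} → {C} (+0)
site 4, node EOV: E={A} ∪ OV={C} → {A,C} (+1)
site 4, node EOSV: EOV={A,C} ∪ S={G} → {A,C,G} (+1)
site 4, node EJOSV: EOSV={A,C,G} ∩ J={C} → {C} (+0)
site 4, node EGJOSV: EJOSV={C} ∩ G={C} → {C} (+0)
site 4, node DEGJOSV: D={A} ∪ EGJOSV={C} → {A,C} (+1)
site 5, node OV: O={C} ∪ V={G} → {C,G} (+1)
site 5, node EOV: E={C} ∩ OV={C,G} → {C} (+0)
site 5, node EOSV: EOV={C} ∩ S={C} → {C} (+0)
site 5, node EJOSV: EOSV={C} ∪ J={A} → {A,C} (+1)
site 5, node EGJOSV: EJOSV={A,C} ∪ G={G} → {A,C,G} (+1)
site 5, node DEGJOSV: D={A} ∩ EGJOSV={A,C,G} → {A} (+0)
site 6, node OV: O={G} ∩ V={G} → {G} (+0)
site 6, node EOV: E={C} ∪ OV={G} → {C,G} (+1)
site 6, node EOSV: EOV={C,G} ∪ S={T} → {C,G,T} (+1)
site 6, node EJOSV: EOSV={C,G,T} ∩ J={G} → {G} (+0)
site 6, node EGJOSV: EJOSV={G} ∪ G={C} → {C,G} (+1)
site 6, node DEGJOSV: D={C} ∩ EGJOSV={C,G} → {C} (+0)
per-site changes: [3, 4, 4, 4, 3, 3, 3]; total = 24

A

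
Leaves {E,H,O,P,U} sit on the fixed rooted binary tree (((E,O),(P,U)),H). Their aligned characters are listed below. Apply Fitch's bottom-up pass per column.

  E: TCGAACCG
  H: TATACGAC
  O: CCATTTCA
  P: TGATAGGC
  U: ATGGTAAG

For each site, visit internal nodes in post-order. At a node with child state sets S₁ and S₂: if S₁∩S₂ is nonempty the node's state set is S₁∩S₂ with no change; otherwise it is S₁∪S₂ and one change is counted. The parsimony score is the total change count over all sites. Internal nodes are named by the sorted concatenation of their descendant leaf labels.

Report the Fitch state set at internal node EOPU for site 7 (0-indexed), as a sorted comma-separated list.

G

EO@0: {T} ∪ {C} = {C,T} (union, +1)
PU@0: {T} ∪ {A} = {A,T} (union, +1)
EOPU@0: {C,T} ∩ {A,T} = {T} (intersection, +0)
EHOPU@0: {T} ∩ {T} = {T} (intersection, +0)
EO@1: {C} ∩ {C} = {C} (intersection, +0)
PU@1: {G} ∪ {T} = {G,T} (union, +1)
EOPU@1: {C} ∪ {G,T} = {C,G,T} (union, +1)
EHOPU@1: {C,G,T} ∪ {A} = {A,C,G,T} (union, +1)
EO@2: {G} ∪ {A} = {A,G} (union, +1)
PU@2: {A} ∪ {G} = {A,G} (union, +1)
EOPU@2: {A,G} ∩ {A,G} = {A,G} (intersection, +0)
EHOPU@2: {A,G} ∪ {T} = {A,G,T} (union, +1)
EO@3: {A} ∪ {T} = {A,T} (union, +1)
PU@3: {T} ∪ {G} = {G,T} (union, +1)
EOPU@3: {A,T} ∩ {G,T} = {T} (intersection, +0)
EHOPU@3: {T} ∪ {A} = {A,T} (union, +1)
EO@4: {A} ∪ {T} = {A,T} (union, +1)
PU@4: {A} ∪ {T} = {A,T} (union, +1)
EOPU@4: {A,T} ∩ {A,T} = {A,T} (intersection, +0)
EHOPU@4: {A,T} ∪ {C} = {A,C,T} (union, +1)
EO@5: {C} ∪ {T} = {C,T} (union, +1)
PU@5: {G} ∪ {A} = {A,G} (union, +1)
EOPU@5: {C,T} ∪ {A,G} = {A,C,G,T} (union, +1)
EHOPU@5: {A,C,G,T} ∩ {G} = {G} (intersection, +0)
EO@6: {C} ∩ {C} = {C} (intersection, +0)
PU@6: {G} ∪ {A} = {A,G} (union, +1)
EOPU@6: {C} ∪ {A,G} = {A,C,G} (union, +1)
EHOPU@6: {A,C,G} ∩ {A} = {A} (intersection, +0)
EO@7: {G} ∪ {A} = {A,G} (union, +1)
PU@7: {C} ∪ {G} = {C,G} (union, +1)
EOPU@7: {A,G} ∩ {C,G} = {G} (intersection, +0)
EHOPU@7: {G} ∪ {C} = {C,G} (union, +1)
per-site changes: [2, 3, 3, 3, 3, 3, 2, 3]; total = 22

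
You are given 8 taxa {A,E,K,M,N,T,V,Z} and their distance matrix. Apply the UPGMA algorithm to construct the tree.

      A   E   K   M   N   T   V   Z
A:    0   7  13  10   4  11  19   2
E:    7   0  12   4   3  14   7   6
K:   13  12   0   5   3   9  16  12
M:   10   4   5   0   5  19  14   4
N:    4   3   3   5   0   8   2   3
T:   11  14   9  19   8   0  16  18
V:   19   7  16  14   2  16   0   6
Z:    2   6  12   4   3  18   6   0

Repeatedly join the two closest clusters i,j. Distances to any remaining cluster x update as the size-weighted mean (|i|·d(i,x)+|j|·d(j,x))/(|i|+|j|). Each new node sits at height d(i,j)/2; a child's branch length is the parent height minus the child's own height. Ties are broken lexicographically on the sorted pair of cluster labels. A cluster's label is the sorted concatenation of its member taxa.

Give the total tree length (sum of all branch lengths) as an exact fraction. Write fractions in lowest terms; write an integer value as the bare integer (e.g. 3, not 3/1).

1. join A+Z (d=2) ⇒ AZ; edges |A|=1, |Z|=1
  updated: d(AZ,E)=13/2, d(AZ,K)=25/2, d(AZ,M)=7, d(AZ,N)=7/2, d(AZ,T)=29/2, d(AZ,V)=25/2
2. join N+V (d=2) ⇒ NV; edges |N|=1, |V|=1
  updated: d(AZ,NV)=8, d(E,NV)=5, d(K,NV)=19/2, d(M,NV)=19/2, d(NV,T)=12
3. join E+M (d=4) ⇒ EM; edges |E|=2, |M|=2
  updated: d(AZ,EM)=27/4, d(EM,K)=17/2, d(EM,NV)=29/4, d(EM,T)=33/2
4. join AZ+EM (d=27/4) ⇒ AEMZ; edges |AZ|=19/8, |EM|=11/8
  updated: d(AEMZ,K)=21/2, d(AEMZ,NV)=61/8, d(AEMZ,T)=31/2
5. join AEMZ+NV (d=61/8) ⇒ AEMNVZ; edges |AEMZ|=7/16, |NV|=45/16
  updated: d(AEMNVZ,K)=61/6, d(AEMNVZ,T)=43/3
6. join K+T (d=9) ⇒ KT; edges |K|=9/2, |T|=9/2
  updated: d(AEMNVZ,KT)=49/4
7. join AEMNVZ+KT (d=49/4) ⇒ AEKMNTVZ; edges |AEMNVZ|=37/16, |KT|=13/8
final tree: ((((A:1,Z:1):19/8,(E:2,M:2):11/8):7/16,(N:1,V:1):45/16):37/16,(K:9/2,T:9/2):13/8)
total length: 447/16

447/16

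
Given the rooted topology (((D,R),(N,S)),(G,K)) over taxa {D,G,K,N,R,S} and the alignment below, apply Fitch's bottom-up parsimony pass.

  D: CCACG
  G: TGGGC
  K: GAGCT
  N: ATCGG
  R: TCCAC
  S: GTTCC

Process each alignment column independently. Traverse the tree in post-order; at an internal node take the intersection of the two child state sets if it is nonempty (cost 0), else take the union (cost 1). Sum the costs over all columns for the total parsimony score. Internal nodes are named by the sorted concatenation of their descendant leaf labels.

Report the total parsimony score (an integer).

site 0, node DR: D={C} ∪ R={T} → {C,T} (+1)
site 0, node NS: N={A} ∪ S={G} → {A,G} (+1)
site 0, node DNRS: DR={C,T} ∪ NS={A,G} → {A,C,G,T} (+1)
site 0, node GK: G={T} ∪ K={G} → {G,T} (+1)
site 0, node DGKNRS: DNRS={A,C,G,T} ∩ GK={G,T} → {G,T} (+0)
site 1, node DR: D={C} ∩ R={C} → {C} (+0)
site 1, node NS: N={T} ∩ S={T} → {T} (+0)
site 1, node DNRS: DR={C} ∪ NS={T} → {C,T} (+1)
site 1, node GK: G={G} ∪ K={A} → {A,G} (+1)
site 1, node DGKNRS: DNRS={C,T} ∪ GK={A,G} → {A,C,G,T} (+1)
site 2, node DR: D={A} ∪ R={C} → {A,C} (+1)
site 2, node NS: N={C} ∪ S={T} → {C,T} (+1)
site 2, node DNRS: DR={A,C} ∩ NS={C,T} → {C} (+0)
site 2, node GK: G={G} ∩ K={G} → {G} (+0)
site 2, node DGKNRS: DNRS={C} ∪ GK={G} → {C,G} (+1)
site 3, node DR: D={C} ∪ R={A} → {A,C} (+1)
site 3, node NS: N={G} ∪ S={C} → {C,G} (+1)
site 3, node DNRS: DR={A,C} ∩ NS={C,G} → {C} (+0)
site 3, node GK: G={G} ∪ K={C} → {C,G} (+1)
site 3, node DGKNRS: DNRS={C} ∩ GK={C,G} → {C} (+0)
site 4, node DR: D={G} ∪ R={C} → {C,G} (+1)
site 4, node NS: N={G} ∪ S={C} → {C,G} (+1)
site 4, node DNRS: DR={C,G} ∩ NS={C,G} → {C,G} (+0)
site 4, node GK: G={C} ∪ K={T} → {C,T} (+1)
site 4, node DGKNRS: DNRS={C,G} ∩ GK={C,T} → {C} (+0)
per-site changes: [4, 3, 3, 3, 3]; total = 16

16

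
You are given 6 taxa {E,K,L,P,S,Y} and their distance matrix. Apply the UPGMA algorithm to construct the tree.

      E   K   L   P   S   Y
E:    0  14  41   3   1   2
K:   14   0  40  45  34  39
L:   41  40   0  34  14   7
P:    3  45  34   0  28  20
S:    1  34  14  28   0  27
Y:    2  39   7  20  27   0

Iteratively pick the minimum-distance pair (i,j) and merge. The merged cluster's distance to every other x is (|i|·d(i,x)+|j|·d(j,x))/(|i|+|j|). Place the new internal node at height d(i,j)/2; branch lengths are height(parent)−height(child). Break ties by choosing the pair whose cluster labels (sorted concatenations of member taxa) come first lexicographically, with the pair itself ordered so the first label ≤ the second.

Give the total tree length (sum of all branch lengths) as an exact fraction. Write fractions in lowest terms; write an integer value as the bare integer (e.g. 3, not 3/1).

1153/20

step 1: merge (E,S) at d=1; branch lengths E→1/2, S→1/2; new cluster ES
  updated: d(ES,K)=24, d(ES,L)=55/2, d(ES,P)=31/2, d(ES,Y)=29/2
step 2: merge (L,Y) at d=7; branch lengths L→7/2, Y→7/2; new cluster LY
  updated: d(ES,LY)=21, d(K,LY)=79/2, d(LY,P)=27
step 3: merge (ES,P) at d=31/2; branch lengths ES→29/4, P→31/4; new cluster EPS
  updated: d(EPS,K)=31, d(EPS,LY)=23
step 4: merge (EPS,LY) at d=23; branch lengths EPS→15/4, LY→8; new cluster ELPSY
  updated: d(ELPSY,K)=172/5
step 5: merge (ELPSY,K) at d=172/5; branch lengths ELPSY→57/10, K→86/5; new cluster EKLPSY
final tree: ((((E:1/2,S:1/2):29/4,P:31/4):15/4,(L:7/2,Y:7/2):8):57/10,K:86/5)
total length: 1153/20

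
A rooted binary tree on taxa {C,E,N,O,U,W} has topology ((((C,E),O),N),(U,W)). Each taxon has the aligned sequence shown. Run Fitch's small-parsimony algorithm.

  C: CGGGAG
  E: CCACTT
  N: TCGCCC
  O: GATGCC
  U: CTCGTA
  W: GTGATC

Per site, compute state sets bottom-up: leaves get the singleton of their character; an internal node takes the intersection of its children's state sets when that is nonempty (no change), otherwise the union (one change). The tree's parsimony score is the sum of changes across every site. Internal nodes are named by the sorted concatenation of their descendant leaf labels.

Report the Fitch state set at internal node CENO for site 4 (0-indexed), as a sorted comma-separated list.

[col 0] CE: children C:{C}, E:{C} ∩→ {C}; cost 0
[col 0] CEO: children CE:{C}, O:{G} ∪→ {C,G}; cost 1
[col 0] CENO: children CEO:{C,G}, N:{T} ∪→ {C,G,T}; cost 1
[col 0] UW: children U:{C}, W:{G} ∪→ {C,G}; cost 1
[col 0] CENOUW: children CENO:{C,G,T}, UW:{C,G} ∩→ {C,G}; cost 0
[col 1] CE: children C:{G}, E:{C} ∪→ {C,G}; cost 1
[col 1] CEO: children CE:{C,G}, O:{A} ∪→ {A,C,G}; cost 1
[col 1] CENO: children CEO:{A,C,G}, N:{C} ∩→ {C}; cost 0
[col 1] UW: children U:{T}, W:{T} ∩→ {T}; cost 0
[col 1] CENOUW: children CENO:{C}, UW:{T} ∪→ {C,T}; cost 1
[col 2] CE: children C:{G}, E:{A} ∪→ {A,G}; cost 1
[col 2] CEO: children CE:{A,G}, O:{T} ∪→ {A,G,T}; cost 1
[col 2] CENO: children CEO:{A,G,T}, N:{G} ∩→ {G}; cost 0
[col 2] UW: children U:{C}, W:{G} ∪→ {C,G}; cost 1
[col 2] CENOUW: children CENO:{G}, UW:{C,G} ∩→ {G}; cost 0
[col 3] CE: children C:{G}, E:{C} ∪→ {C,G}; cost 1
[col 3] CEO: children CE:{C,G}, O:{G} ∩→ {G}; cost 0
[col 3] CENO: children CEO:{G}, N:{C} ∪→ {C,G}; cost 1
[col 3] UW: children U:{G}, W:{A} ∪→ {A,G}; cost 1
[col 3] CENOUW: children CENO:{C,G}, UW:{A,G} ∩→ {G}; cost 0
[col 4] CE: children C:{A}, E:{T} ∪→ {A,T}; cost 1
[col 4] CEO: children CE:{A,T}, O:{C} ∪→ {A,C,T}; cost 1
[col 4] CENO: children CEO:{A,C,T}, N:{C} ∩→ {C}; cost 0
[col 4] UW: children U:{T}, W:{T} ∩→ {T}; cost 0
[col 4] CENOUW: children CENO:{C}, UW:{T} ∪→ {C,T}; cost 1
[col 5] CE: children C:{G}, E:{T} ∪→ {G,T}; cost 1
[col 5] CEO: children CE:{G,T}, O:{C} ∪→ {C,G,T}; cost 1
[col 5] CENO: children CEO:{C,G,T}, N:{C} ∩→ {C}; cost 0
[col 5] UW: children U:{A}, W:{C} ∪→ {A,C}; cost 1
[col 5] CENOUW: children CENO:{C}, UW:{A,C} ∩→ {C}; cost 0
per-site changes: [3, 3, 3, 3, 3, 3]; total = 18

C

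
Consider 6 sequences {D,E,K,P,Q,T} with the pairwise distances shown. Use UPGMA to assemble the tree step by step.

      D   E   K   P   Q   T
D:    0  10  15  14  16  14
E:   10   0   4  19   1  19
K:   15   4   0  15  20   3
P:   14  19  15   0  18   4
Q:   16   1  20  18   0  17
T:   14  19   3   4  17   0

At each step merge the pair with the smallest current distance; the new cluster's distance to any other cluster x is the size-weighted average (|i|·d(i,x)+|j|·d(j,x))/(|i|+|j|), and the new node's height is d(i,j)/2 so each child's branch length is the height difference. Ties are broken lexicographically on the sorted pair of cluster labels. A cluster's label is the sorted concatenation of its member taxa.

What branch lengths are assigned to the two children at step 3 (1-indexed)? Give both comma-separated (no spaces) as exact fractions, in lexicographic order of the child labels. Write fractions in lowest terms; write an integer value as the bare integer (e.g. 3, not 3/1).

13/4,19/4

1. join E+Q (d=1) ⇒ EQ; edges |E|=1/2, |Q|=1/2
  updated: d(D,EQ)=13, d(EQ,K)=12, d(EQ,P)=37/2, d(EQ,T)=18
2. join K+T (d=3) ⇒ KT; edges |K|=3/2, |T|=3/2
  updated: d(D,KT)=29/2, d(EQ,KT)=15, d(KT,P)=19/2
3. join KT+P (d=19/2) ⇒ KPT; edges |KT|=13/4, |P|=19/4
  updated: d(D,KPT)=43/3, d(EQ,KPT)=97/6
4. join D+EQ (d=13) ⇒ DEQ; edges |D|=13/2, |EQ|=6
  updated: d(DEQ,KPT)=140/9
5. join DEQ+KPT (d=140/9) ⇒ DEKPQT; edges |DEQ|=23/18, |KPT|=109/36
final tree: ((D:13/2,(E:1/2,Q:1/2):6):23/18,((K:3/2,T:3/2):13/4,P:19/4):109/36)
total length: 1037/36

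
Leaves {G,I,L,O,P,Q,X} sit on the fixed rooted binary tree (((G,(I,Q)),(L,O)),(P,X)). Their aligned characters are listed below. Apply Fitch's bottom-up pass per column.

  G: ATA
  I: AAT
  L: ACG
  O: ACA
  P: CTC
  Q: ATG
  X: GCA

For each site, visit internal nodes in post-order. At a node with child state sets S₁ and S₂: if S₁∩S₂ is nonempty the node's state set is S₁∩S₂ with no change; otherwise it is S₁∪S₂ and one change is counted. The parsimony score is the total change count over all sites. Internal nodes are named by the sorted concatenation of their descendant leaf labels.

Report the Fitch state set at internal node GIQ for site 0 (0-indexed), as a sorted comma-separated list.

A

[col 0] IQ: children I:{A}, Q:{A} ∩→ {A}; cost 0
[col 0] GIQ: children G:{A}, IQ:{A} ∩→ {A}; cost 0
[col 0] LO: children L:{A}, O:{A} ∩→ {A}; cost 0
[col 0] GILOQ: children GIQ:{A}, LO:{A} ∩→ {A}; cost 0
[col 0] PX: children P:{C}, X:{G} ∪→ {C,G}; cost 1
[col 0] GILOPQX: children GILOQ:{A}, PX:{C,G} ∪→ {A,C,G}; cost 1
[col 1] IQ: children I:{A}, Q:{T} ∪→ {A,T}; cost 1
[col 1] GIQ: children G:{T}, IQ:{A,T} ∩→ {T}; cost 0
[col 1] LO: children L:{C}, O:{C} ∩→ {C}; cost 0
[col 1] GILOQ: children GIQ:{T}, LO:{C} ∪→ {C,T}; cost 1
[col 1] PX: children P:{T}, X:{C} ∪→ {C,T}; cost 1
[col 1] GILOPQX: children GILOQ:{C,T}, PX:{C,T} ∩→ {C,T}; cost 0
[col 2] IQ: children I:{T}, Q:{G} ∪→ {G,T}; cost 1
[col 2] GIQ: children G:{A}, IQ:{G,T} ∪→ {A,G,T}; cost 1
[col 2] LO: children L:{G}, O:{A} ∪→ {A,G}; cost 1
[col 2] GILOQ: children GIQ:{A,G,T}, LO:{A,G} ∩→ {A,G}; cost 0
[col 2] PX: children P:{C}, X:{A} ∪→ {A,C}; cost 1
[col 2] GILOPQX: children GILOQ:{A,G}, PX:{A,C} ∩→ {A}; cost 0
per-site changes: [2, 3, 4]; total = 9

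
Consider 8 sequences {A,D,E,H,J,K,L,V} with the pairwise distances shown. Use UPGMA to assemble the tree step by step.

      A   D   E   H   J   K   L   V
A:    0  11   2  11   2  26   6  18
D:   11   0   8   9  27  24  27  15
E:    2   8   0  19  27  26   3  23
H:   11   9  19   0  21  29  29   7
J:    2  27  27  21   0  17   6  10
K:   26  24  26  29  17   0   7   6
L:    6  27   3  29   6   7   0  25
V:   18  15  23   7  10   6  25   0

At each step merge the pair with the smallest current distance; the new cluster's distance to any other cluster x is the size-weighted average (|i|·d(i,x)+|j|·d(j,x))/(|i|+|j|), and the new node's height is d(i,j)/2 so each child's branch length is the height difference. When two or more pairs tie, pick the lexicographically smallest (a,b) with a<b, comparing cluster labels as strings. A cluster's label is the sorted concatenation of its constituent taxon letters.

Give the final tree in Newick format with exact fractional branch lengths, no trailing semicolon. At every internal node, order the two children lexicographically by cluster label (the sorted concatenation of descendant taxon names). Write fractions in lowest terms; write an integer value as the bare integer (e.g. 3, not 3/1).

((((A:1,E:1):5/4,L:9/4):43/12,J:35/6):355/96,((D:9/2,H:9/2):39/8,(K:3,V:3):51/8):5/32)

1. join A+E (d=2) ⇒ AE; edges |A|=1, |E|=1
  updated: d(AE,D)=19/2, d(AE,H)=15, d(AE,J)=29/2, d(AE,K)=26, d(AE,L)=9/2, d(AE,V)=41/2
2. join AE+L (d=9/2) ⇒ AEL; edges |AE|=5/4, |L|=9/4
  updated: d(AEL,D)=46/3, d(AEL,H)=59/3, d(AEL,J)=35/3, d(AEL,K)=59/3, d(AEL,V)=22
3. join K+V (d=6) ⇒ KV; edges |K|=3, |V|=3
  updated: d(AEL,KV)=125/6, d(D,KV)=39/2, d(H,KV)=18, d(J,KV)=27/2
4. join D+H (d=9) ⇒ DH; edges |D|=9/2, |H|=9/2
  updated: d(AEL,DH)=35/2, d(DH,J)=24, d(DH,KV)=75/4
5. join AEL+J (d=35/3) ⇒ AEJL; edges |AEL|=43/12, |J|=35/6
  updated: d(AEJL,DH)=153/8, d(AEJL,KV)=19
6. join DH+KV (d=75/4) ⇒ DHKV; edges |DH|=39/8, |KV|=51/8
  updated: d(AEJL,DHKV)=305/16
7. join AEJL+DHKV (d=305/16) ⇒ ADEHJKLV; edges |AEJL|=355/96, |DHKV|=5/32
final tree: ((((A:1,E:1):5/4,L:9/4):43/12,J:35/6):355/96,((D:9/2,H:9/2):39/8,(K:3,V:3):51/8):5/32)
total length: 2161/48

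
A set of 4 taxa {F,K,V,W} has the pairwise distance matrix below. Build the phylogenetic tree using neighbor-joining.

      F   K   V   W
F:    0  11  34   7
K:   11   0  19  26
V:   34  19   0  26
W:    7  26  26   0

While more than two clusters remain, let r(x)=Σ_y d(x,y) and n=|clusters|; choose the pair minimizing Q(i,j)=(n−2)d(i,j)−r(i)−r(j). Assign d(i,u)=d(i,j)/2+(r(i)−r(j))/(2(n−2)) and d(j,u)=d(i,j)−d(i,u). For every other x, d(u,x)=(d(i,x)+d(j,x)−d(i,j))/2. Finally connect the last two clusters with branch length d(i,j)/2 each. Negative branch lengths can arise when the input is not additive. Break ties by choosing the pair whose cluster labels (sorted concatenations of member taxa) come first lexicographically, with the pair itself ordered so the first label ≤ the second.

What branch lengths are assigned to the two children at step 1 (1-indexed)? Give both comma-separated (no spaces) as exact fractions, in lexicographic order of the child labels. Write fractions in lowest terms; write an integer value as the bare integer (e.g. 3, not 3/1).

iteration 1: select F,W (d=7, Q=-97); attach at lengths (7/4, 21/4); label the merged cluster FW
  updated: d(FW,K)=15, d(FW,V)=53/2
iteration 2: select FW,K (d=15, Q=-121/2); attach at lengths (45/4, 15/4); label the merged cluster FKW
  updated: d(FKW,V)=61/4
iteration 3: select FKW,V (d=61/4); attach at lengths (61/8, 61/8); label the merged cluster FKVW
final tree: (((F:7/4,W:21/4):45/4,K:15/4):61/8,V:61/8)
total length: 149/4

7/4,21/4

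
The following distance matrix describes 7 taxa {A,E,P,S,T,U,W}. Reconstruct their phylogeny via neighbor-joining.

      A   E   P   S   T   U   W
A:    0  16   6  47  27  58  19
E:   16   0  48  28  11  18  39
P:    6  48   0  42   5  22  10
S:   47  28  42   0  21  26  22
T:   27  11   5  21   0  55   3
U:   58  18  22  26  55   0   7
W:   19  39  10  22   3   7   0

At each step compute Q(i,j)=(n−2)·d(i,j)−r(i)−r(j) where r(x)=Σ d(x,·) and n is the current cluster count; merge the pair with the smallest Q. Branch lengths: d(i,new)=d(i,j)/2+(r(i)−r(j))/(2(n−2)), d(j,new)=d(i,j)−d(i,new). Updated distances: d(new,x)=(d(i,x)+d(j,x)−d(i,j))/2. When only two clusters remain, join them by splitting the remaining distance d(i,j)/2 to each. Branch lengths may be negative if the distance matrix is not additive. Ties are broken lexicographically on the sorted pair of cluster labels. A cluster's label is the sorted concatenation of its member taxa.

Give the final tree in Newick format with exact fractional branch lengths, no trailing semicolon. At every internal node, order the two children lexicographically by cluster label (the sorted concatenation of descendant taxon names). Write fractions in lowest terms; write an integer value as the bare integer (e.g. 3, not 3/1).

iteration 1: select A,P (d=6, Q=-276); attach at lengths (7, -1); label the merged cluster AP
  updated: d(AP,E)=29, d(AP,S)=83/2, d(AP,T)=13, d(AP,U)=37, d(AP,W)=23/2
iteration 2: select U,W (d=7, Q=-395/2); attach at lengths (177/16, -65/16); label the merged cluster UW
  updated: d(AP,UW)=83/4, d(E,UW)=25, d(S,UW)=41/2, d(T,UW)=51/2
iteration 3: select S,UW (d=41/2, Q=-565/4); attach at lengths (323/24, 169/24); label the merged cluster SUW
  updated: d(AP,SUW)=167/8, d(E,SUW)=65/4, d(SUW,T)=13
iteration 4: select AP,T (d=13, Q=-591/8); attach at lengths (415/32, 1/32); label the merged cluster APT
  updated: d(APT,E)=27/2, d(APT,SUW)=167/16
iteration 5: select APT,E (d=27/2, Q=-643/16); attach at lengths (123/32, 309/32); label the merged cluster AEPT
  updated: d(AEPT,SUW)=211/32
iteration 6: select AEPT,SUW (d=211/32); attach at lengths (211/64, 211/64); label the merged cluster AEPSTUW
final tree: ((((A:7,P:-1):415/32,T:1/32):123/32,E:309/32):211/64,(S:323/24,(U:177/16,W:-65/16):169/24):211/64)
total length: 2131/32

((((A:7,P:-1):415/32,T:1/32):123/32,E:309/32):211/64,(S:323/24,(U:177/16,W:-65/16):169/24):211/64)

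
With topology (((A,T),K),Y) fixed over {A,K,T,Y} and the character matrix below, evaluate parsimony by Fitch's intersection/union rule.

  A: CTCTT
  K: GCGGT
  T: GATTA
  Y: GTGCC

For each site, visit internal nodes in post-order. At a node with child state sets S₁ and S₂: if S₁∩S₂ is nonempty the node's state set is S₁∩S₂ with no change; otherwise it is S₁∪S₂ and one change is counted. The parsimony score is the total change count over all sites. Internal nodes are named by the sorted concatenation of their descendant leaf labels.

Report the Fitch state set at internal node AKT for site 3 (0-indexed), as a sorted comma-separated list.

G,T

[col 0] AT: children A:{C}, T:{G} ∪→ {C,G}; cost 1
[col 0] AKT: children AT:{C,G}, K:{G} ∩→ {G}; cost 0
[col 0] AKTY: children AKT:{G}, Y:{G} ∩→ {G}; cost 0
[col 1] AT: children A:{T}, T:{A} ∪→ {A,T}; cost 1
[col 1] AKT: children AT:{A,T}, K:{C} ∪→ {A,C,T}; cost 1
[col 1] AKTY: children AKT:{A,C,T}, Y:{T} ∩→ {T}; cost 0
[col 2] AT: children A:{C}, T:{T} ∪→ {C,T}; cost 1
[col 2] AKT: children AT:{C,T}, K:{G} ∪→ {C,G,T}; cost 1
[col 2] AKTY: children AKT:{C,G,T}, Y:{G} ∩→ {G}; cost 0
[col 3] AT: children A:{T}, T:{T} ∩→ {T}; cost 0
[col 3] AKT: children AT:{T}, K:{G} ∪→ {G,T}; cost 1
[col 3] AKTY: children AKT:{G,T}, Y:{C} ∪→ {C,G,T}; cost 1
[col 4] AT: children A:{T}, T:{A} ∪→ {A,T}; cost 1
[col 4] AKT: children AT:{A,T}, K:{T} ∩→ {T}; cost 0
[col 4] AKTY: children AKT:{T}, Y:{C} ∪→ {C,T}; cost 1
per-site changes: [1, 2, 2, 2, 2]; total = 9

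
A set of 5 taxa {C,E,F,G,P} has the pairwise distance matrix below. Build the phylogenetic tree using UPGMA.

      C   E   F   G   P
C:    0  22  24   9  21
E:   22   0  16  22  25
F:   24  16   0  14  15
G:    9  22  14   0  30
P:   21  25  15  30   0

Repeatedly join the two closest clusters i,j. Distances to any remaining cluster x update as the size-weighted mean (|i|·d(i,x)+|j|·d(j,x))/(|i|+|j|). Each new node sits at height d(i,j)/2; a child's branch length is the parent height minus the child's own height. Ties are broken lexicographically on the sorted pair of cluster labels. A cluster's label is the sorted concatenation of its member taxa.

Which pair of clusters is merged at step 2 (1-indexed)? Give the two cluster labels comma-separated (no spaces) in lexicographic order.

F,P

step 1: merge (C,G) at d=9; branch lengths C→9/2, G→9/2; new cluster CG
  updated: d(CG,E)=22, d(CG,F)=19, d(CG,P)=51/2
step 2: merge (F,P) at d=15; branch lengths F→15/2, P→15/2; new cluster FP
  updated: d(CG,FP)=89/4, d(E,FP)=41/2
step 3: merge (E,FP) at d=41/2; branch lengths E→41/4, FP→11/4; new cluster EFP
  updated: d(CG,EFP)=133/6
step 4: merge (CG,EFP) at d=133/6; branch lengths CG→79/12, EFP→5/6; new cluster CEFGP
final tree: ((C:9/2,G:9/2):79/12,(E:41/4,(F:15/2,P:15/2):11/4):5/6)
total length: 533/12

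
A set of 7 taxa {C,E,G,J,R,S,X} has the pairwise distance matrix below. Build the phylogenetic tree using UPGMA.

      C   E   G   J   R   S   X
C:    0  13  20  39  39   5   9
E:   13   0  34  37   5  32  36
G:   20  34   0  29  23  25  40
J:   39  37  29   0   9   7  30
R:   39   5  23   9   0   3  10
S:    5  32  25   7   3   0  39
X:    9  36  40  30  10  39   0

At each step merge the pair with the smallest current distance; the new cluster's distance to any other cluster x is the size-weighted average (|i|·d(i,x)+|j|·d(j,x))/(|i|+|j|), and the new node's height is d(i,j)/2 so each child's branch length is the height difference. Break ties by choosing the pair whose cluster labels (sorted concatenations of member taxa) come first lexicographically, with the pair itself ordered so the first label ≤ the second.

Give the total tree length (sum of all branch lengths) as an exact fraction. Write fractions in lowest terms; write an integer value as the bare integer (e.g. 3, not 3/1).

751/12

step 1: merge (R,S) at d=3; branch lengths R→3/2, S→3/2; new cluster RS
  updated: d(C,RS)=22, d(E,RS)=37/2, d(G,RS)=24, d(J,RS)=8, d(RS,X)=49/2
step 2: merge (J,RS) at d=8; branch lengths J→4, RS→5/2; new cluster JRS
  updated: d(C,JRS)=83/3, d(E,JRS)=74/3, d(G,JRS)=77/3, d(JRS,X)=79/3
step 3: merge (C,X) at d=9; branch lengths C→9/2, X→9/2; new cluster CX
  updated: d(CX,E)=49/2, d(CX,G)=30, d(CX,JRS)=27
step 4: merge (CX,E) at d=49/2; branch lengths CX→31/4, E→49/4; new cluster CEX
  updated: d(CEX,G)=94/3, d(CEX,JRS)=236/9
step 5: merge (G,JRS) at d=77/3; branch lengths G→77/6, JRS→53/6; new cluster GJRS
  updated: d(CEX,GJRS)=55/2
step 6: merge (CEX,GJRS) at d=55/2; branch lengths CEX→3/2, GJRS→11/12; new cluster CEGJRSX
final tree: (((C:9/2,X:9/2):31/4,E:49/4):3/2,(G:77/6,(J:4,(R:3/2,S:3/2):5/2):53/6):11/12)
total length: 751/12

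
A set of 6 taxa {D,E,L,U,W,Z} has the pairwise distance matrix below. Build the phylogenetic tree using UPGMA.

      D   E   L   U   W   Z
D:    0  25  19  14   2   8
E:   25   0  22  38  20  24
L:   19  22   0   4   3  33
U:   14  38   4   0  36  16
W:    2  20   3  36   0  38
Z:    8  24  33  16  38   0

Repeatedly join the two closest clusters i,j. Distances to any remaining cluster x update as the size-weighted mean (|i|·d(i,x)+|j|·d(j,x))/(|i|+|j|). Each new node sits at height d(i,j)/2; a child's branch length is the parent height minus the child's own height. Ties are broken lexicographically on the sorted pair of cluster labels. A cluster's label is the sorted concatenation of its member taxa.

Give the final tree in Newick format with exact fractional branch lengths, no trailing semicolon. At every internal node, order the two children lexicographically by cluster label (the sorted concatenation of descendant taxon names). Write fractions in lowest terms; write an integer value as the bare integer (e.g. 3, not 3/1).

((((D:1,W:1):8,(L:2,U:2):7):23/8,Z:95/8):41/40,E:129/10)

iteration 1: select D,W (d=2); attach at lengths (1, 1); label the merged cluster DW
  updated: d(DW,E)=45/2, d(DW,L)=11, d(DW,U)=25, d(DW,Z)=23
iteration 2: select L,U (d=4); attach at lengths (2, 2); label the merged cluster LU
  updated: d(DW,LU)=18, d(E,LU)=30, d(LU,Z)=49/2
iteration 3: select DW,LU (d=18); attach at lengths (8, 7); label the merged cluster DLUW
  updated: d(DLUW,E)=105/4, d(DLUW,Z)=95/4
iteration 4: select DLUW,Z (d=95/4); attach at lengths (23/8, 95/8); label the merged cluster DLUWZ
  updated: d(DLUWZ,E)=129/5
iteration 5: select DLUWZ,E (d=129/5); attach at lengths (41/40, 129/10); label the merged cluster DELUWZ
final tree: ((((D:1,W:1):8,(L:2,U:2):7):23/8,Z:95/8):41/40,E:129/10)
total length: 1987/40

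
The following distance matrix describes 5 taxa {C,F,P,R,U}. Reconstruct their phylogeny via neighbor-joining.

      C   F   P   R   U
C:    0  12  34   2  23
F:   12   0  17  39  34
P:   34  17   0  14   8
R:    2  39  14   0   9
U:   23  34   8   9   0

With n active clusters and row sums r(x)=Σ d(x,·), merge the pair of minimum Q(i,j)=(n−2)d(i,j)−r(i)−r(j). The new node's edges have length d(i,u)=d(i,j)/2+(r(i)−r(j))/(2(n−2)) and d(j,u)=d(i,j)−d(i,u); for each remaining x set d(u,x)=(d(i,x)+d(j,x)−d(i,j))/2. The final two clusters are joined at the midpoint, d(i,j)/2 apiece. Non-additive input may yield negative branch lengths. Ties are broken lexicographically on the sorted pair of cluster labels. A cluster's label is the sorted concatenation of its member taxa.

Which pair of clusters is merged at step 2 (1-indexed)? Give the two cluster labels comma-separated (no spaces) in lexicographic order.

step 1: merge (C,F) at d=12, Q=-137; branch lengths C→5/6, F→67/6; new cluster CF
  updated: d(CF,P)=39/2, d(CF,R)=29/2, d(CF,U)=45/2
step 2: merge (CF,R) at d=29/2, Q=-65; branch lengths CF→12, R→5/2; new cluster CFR
  updated: d(CFR,P)=19/2, d(CFR,U)=17/2
step 3: merge (CFR,P) at d=19/2, Q=-26; branch lengths CFR→5, P→9/2; new cluster CFPR
  updated: d(CFPR,U)=7/2
step 4: merge (CFPR,U) at d=7/2; branch lengths CFPR→7/4, U→7/4; new cluster CFPRU
final tree: ((((C:5/6,F:67/6):12,R:5/2):5,P:9/2):7/4,U:7/4)
total length: 79/2

CF,R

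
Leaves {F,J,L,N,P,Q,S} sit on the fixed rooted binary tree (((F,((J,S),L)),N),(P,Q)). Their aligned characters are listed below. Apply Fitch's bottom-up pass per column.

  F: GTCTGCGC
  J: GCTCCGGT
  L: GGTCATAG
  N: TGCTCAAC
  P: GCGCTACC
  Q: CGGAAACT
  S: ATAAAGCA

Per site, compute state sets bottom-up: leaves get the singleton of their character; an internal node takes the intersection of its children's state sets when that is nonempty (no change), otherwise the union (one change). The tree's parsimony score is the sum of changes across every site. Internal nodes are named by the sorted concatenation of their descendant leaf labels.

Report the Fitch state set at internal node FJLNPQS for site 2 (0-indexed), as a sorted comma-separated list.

C,G

site 0, node JS: J={G} ∪ S={A} → {A,G} (+1)
site 0, node JLS: JS={A,G} ∩ L={G} → {G} (+0)
site 0, node FJLS: F={G} ∩ JLS={G} → {G} (+0)
site 0, node FJLNS: FJLS={G} ∪ N={T} → {G,T} (+1)
site 0, node PQ: P={G} ∪ Q={C} → {C,G} (+1)
site 0, node FJLNPQS: FJLNS={G,T} ∩ PQ={C,G} → {G} (+0)
site 1, node JS: J={C} ∪ S={T} → {C,T} (+1)
site 1, node JLS: JS={C,T} ∪ L={G} → {C,G,T} (+1)
site 1, node FJLS: F={T} ∩ JLS={C,G,T} → {T} (+0)
site 1, node FJLNS: FJLS={T} ∪ N={G} → {G,T} (+1)
site 1, node PQ: P={C} ∪ Q={G} → {C,G} (+1)
site 1, node FJLNPQS: FJLNS={G,T} ∩ PQ={C,G} → {G} (+0)
site 2, node JS: J={T} ∪ S={A} → {A,T} (+1)
site 2, node JLS: JS={A,T} ∩ L={T} → {T} (+0)
site 2, node FJLS: F={C} ∪ JLS={T} → {C,T} (+1)
site 2, node FJLNS: FJLS={C,T} ∩ N={C} → {C} (+0)
site 2, node PQ: P={G} ∩ Q={G} → {G} (+0)
site 2, node FJLNPQS: FJLNS={C} ∪ PQ={G} → {C,G} (+1)
site 3, node JS: J={C} ∪ S={A} → {A,C} (+1)
site 3, node JLS: JS={A,C} ∩ L={C} → {C} (+0)
site 3, node FJLS: F={T} ∪ JLS={C} → {C,T} (+1)
site 3, node FJLNS: FJLS={C,T} ∩ N={T} → {T} (+0)
site 3, node PQ: P={C} ∪ Q={A} → {A,C} (+1)
site 3, node FJLNPQS: FJLNS={T} ∪ PQ={A,C} → {A,C,T} (+1)
site 4, node JS: J={C} ∪ S={A} → {A,C} (+1)
site 4, node JLS: JS={A,C} ∩ L={A} → {A} (+0)
site 4, node FJLS: F={G} ∪ JLS={A} → {A,G} (+1)
site 4, node FJLNS: FJLS={A,G} ∪ N={C} → {A,C,G} (+1)
site 4, node PQ: P={T} ∪ Q={A} → {A,T} (+1)
site 4, node FJLNPQS: FJLNS={A,C,G} ∩ PQ={A,T} → {A} (+0)
site 5, node JS: J={G} ∩ S={G} → {G} (+0)
site 5, node JLS: JS={G} ∪ L={T} → {G,T} (+1)
site 5, node FJLS: F={C} ∪ JLS={G,T} → {C,G,T} (+1)
site 5, node FJLNS: FJLS={C,G,T} ∪ N={A} → {A,C,G,T} (+1)
site 5, node PQ: P={A} ∩ Q={A} → {A} (+0)
site 5, node FJLNPQS: FJLNS={A,C,G,T} ∩ PQ={A} → {A} (+0)
site 6, node JS: J={G} ∪ S={C} → {C,G} (+1)
site 6, node JLS: JS={C,G} ∪ L={A} → {A,C,G} (+1)
site 6, node FJLS: F={G} ∩ JLS={A,C,G} → {G} (+0)
site 6, node FJLNS: FJLS={G} ∪ N={A} → {A,G} (+1)
site 6, node PQ: P={C} ∩ Q={C} → {C} (+0)
site 6, node FJLNPQS: FJLNS={A,G} ∪ PQ={C} → {A,C,G} (+1)
site 7, node JS: J={T} ∪ S={A} → {A,T} (+1)
site 7, node JLS: JS={A,T} ∪ L={G} → {A,G,T} (+1)
site 7, node FJLS: F={C} ∪ JLS={A,G,T} → {A,C,G,T} (+1)
site 7, node FJLNS: FJLS={A,C,G,T} ∩ N={C} → {C} (+0)
site 7, node PQ: P={C} ∪ Q={T} → {C,T} (+1)
site 7, node FJLNPQS: FJLNS={C} ∩ PQ={C,T} → {C} (+0)
per-site changes: [3, 4, 3, 4, 4, 3, 4, 4]; total = 29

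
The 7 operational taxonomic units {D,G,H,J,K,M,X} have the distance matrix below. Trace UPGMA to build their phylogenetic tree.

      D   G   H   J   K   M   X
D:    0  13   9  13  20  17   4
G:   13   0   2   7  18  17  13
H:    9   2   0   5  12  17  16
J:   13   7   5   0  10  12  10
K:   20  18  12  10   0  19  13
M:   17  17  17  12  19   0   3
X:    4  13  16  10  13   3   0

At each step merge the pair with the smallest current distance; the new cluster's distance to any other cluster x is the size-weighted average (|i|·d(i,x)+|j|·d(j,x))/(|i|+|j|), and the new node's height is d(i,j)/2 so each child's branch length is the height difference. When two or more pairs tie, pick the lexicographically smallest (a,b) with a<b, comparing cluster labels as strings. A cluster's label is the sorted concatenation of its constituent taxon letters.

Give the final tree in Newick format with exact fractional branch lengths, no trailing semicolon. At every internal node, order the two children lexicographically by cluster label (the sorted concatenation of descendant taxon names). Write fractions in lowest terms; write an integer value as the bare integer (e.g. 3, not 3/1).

iteration 1: select G,H (d=2); attach at lengths (1, 1); label the merged cluster GH
  updated: d(D,GH)=11, d(GH,J)=6, d(GH,K)=15, d(GH,M)=17, d(GH,X)=29/2
iteration 2: select M,X (d=3); attach at lengths (3/2, 3/2); label the merged cluster MX
  updated: d(D,MX)=21/2, d(GH,MX)=63/4, d(J,MX)=11, d(K,MX)=16
iteration 3: select GH,J (d=6); attach at lengths (2, 3); label the merged cluster GHJ
  updated: d(D,GHJ)=35/3, d(GHJ,K)=40/3, d(GHJ,MX)=85/6
iteration 4: select D,MX (d=21/2); attach at lengths (21/4, 15/4); label the merged cluster DMX
  updated: d(DMX,GHJ)=40/3, d(DMX,K)=52/3
iteration 5: select DMX,GHJ (d=40/3); attach at lengths (17/12, 11/3); label the merged cluster DGHJMX
  updated: d(DGHJMX,K)=46/3
iteration 6: select DGHJMX,K (d=46/3); attach at lengths (1, 23/3); label the merged cluster DGHJKMX
final tree: (((D:21/4,(M:3/2,X:3/2):15/4):17/12,((G:1,H:1):2,J:3):11/3):1,K:23/3)
total length: 131/4

(((D:21/4,(M:3/2,X:3/2):15/4):17/12,((G:1,H:1):2,J:3):11/3):1,K:23/3)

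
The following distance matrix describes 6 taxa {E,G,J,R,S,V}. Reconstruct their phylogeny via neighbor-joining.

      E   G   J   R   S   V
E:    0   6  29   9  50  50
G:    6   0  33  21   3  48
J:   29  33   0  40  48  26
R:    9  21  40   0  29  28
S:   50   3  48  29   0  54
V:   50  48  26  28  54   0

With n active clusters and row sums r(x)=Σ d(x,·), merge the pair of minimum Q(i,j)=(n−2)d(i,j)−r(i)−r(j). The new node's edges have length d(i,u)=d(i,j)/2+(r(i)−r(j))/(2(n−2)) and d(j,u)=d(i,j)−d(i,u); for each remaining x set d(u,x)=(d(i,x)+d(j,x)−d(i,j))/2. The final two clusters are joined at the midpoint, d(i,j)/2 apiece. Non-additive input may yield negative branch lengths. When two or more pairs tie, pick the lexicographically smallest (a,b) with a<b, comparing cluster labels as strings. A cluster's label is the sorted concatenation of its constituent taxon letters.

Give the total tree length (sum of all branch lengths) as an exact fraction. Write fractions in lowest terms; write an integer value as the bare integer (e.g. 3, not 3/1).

147/2

iteration 1: select G,S (d=3, Q=-283); attach at lengths (-61/8, 85/8); label the merged cluster GS
  updated: d(E,GS)=53/2, d(GS,J)=39, d(GS,R)=47/2, d(GS,V)=99/2
iteration 2: select J,V (d=26, Q=-419/2); attach at lengths (39/4, 65/4); label the merged cluster JV
  updated: d(E,JV)=53/2, d(GS,JV)=125/4, d(JV,R)=21
iteration 3: select E,R (d=9, Q=-195/2); attach at lengths (53/8, 19/8); label the merged cluster ER
  updated: d(ER,GS)=41/2, d(ER,JV)=77/4
iteration 4: select ER,GS (d=41/2, Q=-71); attach at lengths (17/4, 65/4); label the merged cluster EGRS
  updated: d(EGRS,JV)=15
iteration 5: select EGRS,JV (d=15); attach at lengths (15/2, 15/2); label the merged cluster EGJRSV
final tree: (((E:53/8,R:19/8):17/4,(G:-61/8,S:85/8):65/4):15/2,(J:39/4,V:65/4):15/2)
total length: 147/2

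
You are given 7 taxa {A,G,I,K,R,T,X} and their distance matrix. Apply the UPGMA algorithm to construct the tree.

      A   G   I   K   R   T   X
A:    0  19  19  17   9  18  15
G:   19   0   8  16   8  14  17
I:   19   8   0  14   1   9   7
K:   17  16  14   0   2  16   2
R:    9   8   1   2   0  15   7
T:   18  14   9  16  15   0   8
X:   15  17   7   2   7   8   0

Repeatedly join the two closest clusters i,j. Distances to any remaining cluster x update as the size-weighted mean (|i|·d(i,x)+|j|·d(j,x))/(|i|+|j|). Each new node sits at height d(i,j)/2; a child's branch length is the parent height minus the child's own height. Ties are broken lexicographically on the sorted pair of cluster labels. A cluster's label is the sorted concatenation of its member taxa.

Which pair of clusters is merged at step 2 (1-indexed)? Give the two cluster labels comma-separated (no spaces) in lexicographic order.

K,X

step 1: merge (I,R) at d=1; branch lengths I→1/2, R→1/2; new cluster IR
  updated: d(A,IR)=14, d(G,IR)=8, d(IR,K)=8, d(IR,T)=12, d(IR,X)=7
step 2: merge (K,X) at d=2; branch lengths K→1, X→1; new cluster KX
  updated: d(A,KX)=16, d(G,KX)=33/2, d(IR,KX)=15/2, d(KX,T)=12
step 3: merge (IR,KX) at d=15/2; branch lengths IR→13/4, KX→11/4; new cluster IKRX
  updated: d(A,IKRX)=15, d(G,IKRX)=49/4, d(IKRX,T)=12
step 4: merge (IKRX,T) at d=12; branch lengths IKRX→9/4, T→6; new cluster IKRTX
  updated: d(A,IKRTX)=78/5, d(G,IKRTX)=63/5
step 5: merge (G,IKRTX) at d=63/5; branch lengths G→63/10, IKRTX→3/10; new cluster GIKRTX
  updated: d(A,GIKRTX)=97/6
step 6: merge (A,GIKRTX) at d=97/6; branch lengths A→97/12, GIKRTX→107/60; new cluster AGIKRTX
final tree: (A:97/12,(G:63/10,(((I:1/2,R:1/2):13/4,(K:1,X:1):11/4):9/4,T:6):3/10):107/60)
total length: 2023/60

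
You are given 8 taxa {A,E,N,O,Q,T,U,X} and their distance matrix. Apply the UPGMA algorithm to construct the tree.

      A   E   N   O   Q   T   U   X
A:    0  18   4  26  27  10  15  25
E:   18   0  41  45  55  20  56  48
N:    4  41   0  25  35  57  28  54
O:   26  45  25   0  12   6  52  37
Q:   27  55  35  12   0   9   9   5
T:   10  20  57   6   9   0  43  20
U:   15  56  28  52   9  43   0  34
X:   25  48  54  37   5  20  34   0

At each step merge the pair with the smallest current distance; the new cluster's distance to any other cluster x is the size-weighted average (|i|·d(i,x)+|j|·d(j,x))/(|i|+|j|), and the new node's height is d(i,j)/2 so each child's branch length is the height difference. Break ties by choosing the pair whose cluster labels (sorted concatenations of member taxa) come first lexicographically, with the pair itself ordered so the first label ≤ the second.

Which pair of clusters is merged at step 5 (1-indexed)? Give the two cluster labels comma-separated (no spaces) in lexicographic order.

AN,U

iteration 1: select A,N (d=4); attach at lengths (2, 2); label the merged cluster AN
  updated: d(AN,E)=59/2, d(AN,O)=51/2, d(AN,Q)=31, d(AN,T)=67/2, d(AN,U)=43/2, d(AN,X)=79/2
iteration 2: select Q,X (d=5); attach at lengths (5/2, 5/2); label the merged cluster QX
  updated: d(AN,QX)=141/4, d(E,QX)=103/2, d(O,QX)=49/2, d(QX,T)=29/2, d(QX,U)=43/2
iteration 3: select O,T (d=6); attach at lengths (3, 3); label the merged cluster OT
  updated: d(AN,OT)=59/2, d(E,OT)=65/2, d(OT,QX)=39/2, d(OT,U)=95/2
iteration 4: select OT,QX (d=39/2); attach at lengths (27/4, 29/4); label the merged cluster OQTX
  updated: d(AN,OQTX)=259/8, d(E,OQTX)=42, d(OQTX,U)=69/2
iteration 5: select AN,U (d=43/2); attach at lengths (35/4, 43/4); label the merged cluster ANU
  updated: d(ANU,E)=115/3, d(ANU,OQTX)=397/12
iteration 6: select ANU,OQTX (d=397/12); attach at lengths (139/24, 163/24); label the merged cluster ANOQTUX
  updated: d(ANOQTUX,E)=283/7
iteration 7: select ANOQTUX,E (d=283/7); attach at lengths (617/168, 283/14); label the merged cluster AENOQTUX
final tree: ((((A:2,N:2):35/4,U:43/4):139/24,((O:3,T:3):27/4,(Q:5/2,X:5/2):29/4):163/24):617/168,E:283/14)
total length: 14275/168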